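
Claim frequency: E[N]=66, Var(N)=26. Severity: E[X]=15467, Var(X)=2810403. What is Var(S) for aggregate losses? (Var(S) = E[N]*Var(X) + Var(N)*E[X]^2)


Var(S) = E[N]*Var(X) + Var(N)*E[X]^2
= 66*2810403 + 26*15467^2
= 185486598 + 6219930314
= 6.4054e+09


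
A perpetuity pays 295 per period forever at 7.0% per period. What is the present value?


PV = PMT / i
= 295 / 0.07
= 4214.2857


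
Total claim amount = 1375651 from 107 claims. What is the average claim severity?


severity = total / number
= 1375651 / 107
= 12856.5514


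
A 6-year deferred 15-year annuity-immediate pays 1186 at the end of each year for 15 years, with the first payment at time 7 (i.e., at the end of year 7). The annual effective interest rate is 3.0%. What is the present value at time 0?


PV at time 6 of the 15-year annuity-immediate:
a_n = 1186 * (1-(1+0.03)^(-15))/0.03 = 14158.391
Discount back 6 years to time 0:
PV = 14158.391 * (1+0.03)^(-6)
= 14158.391 * 0.837484
= 11857.4296


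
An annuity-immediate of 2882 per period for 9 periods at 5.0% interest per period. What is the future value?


FV = PMT * ((1+i)^n - 1) / i
= 2882 * ((1.05)^9 - 1) / 0.05
= 2882 * (1.551328 - 1) / 0.05
= 31778.5584


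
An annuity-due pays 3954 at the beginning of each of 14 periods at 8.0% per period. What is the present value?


PV_due = PMT * (1-(1+i)^(-n))/i * (1+i)
PV_immediate = 32597.713
PV_due = 32597.713 * 1.08
= 35205.5301


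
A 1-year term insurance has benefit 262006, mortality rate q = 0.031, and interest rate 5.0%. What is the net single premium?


NSP = benefit * q * v
v = 1/(1+i) = 0.952381
NSP = 262006 * 0.031 * 0.952381
= 7735.4152


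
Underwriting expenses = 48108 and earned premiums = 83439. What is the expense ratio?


Expense ratio = expenses / premiums
= 48108 / 83439
= 0.5766


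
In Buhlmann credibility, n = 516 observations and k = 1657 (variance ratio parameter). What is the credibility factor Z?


Z = n / (n + k)
= 516 / (516 + 1657)
= 516 / 2173
= 0.2375


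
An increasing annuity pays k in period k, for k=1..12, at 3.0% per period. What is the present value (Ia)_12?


(Ia)_n = sum_{k=1}^{n} k * v^k, v = 1/(1+i)
v = 0.970874
Sum computed term by term:
(Ia)_12 = 61.2022


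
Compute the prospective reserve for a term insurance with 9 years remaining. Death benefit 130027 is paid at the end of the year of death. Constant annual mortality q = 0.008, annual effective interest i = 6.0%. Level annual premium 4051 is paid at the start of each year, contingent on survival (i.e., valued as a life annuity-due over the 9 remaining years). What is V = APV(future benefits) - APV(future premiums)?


v = 1/(1+i) = 0.943396
APV(future benefits) per unit = sum_{k=0}^{8} k_p_x * q * v^(k+1) = 0.052868
APV(future benefits) = 130027 * 0.052868 = 6874.2926
Life annuity-due factor ä_{x:9} = sum_{k=0}^{8} k_p_x * v^k = 7.005036
APV(future premiums) = 4051 * 7.005036 = 28377.3994
V = 6874.2926 - 28377.3994
= -21503.1068


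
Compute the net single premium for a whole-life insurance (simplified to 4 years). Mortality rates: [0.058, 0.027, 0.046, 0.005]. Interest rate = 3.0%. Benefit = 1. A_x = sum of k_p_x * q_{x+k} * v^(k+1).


v = 0.970874
Year 0: k_p_x=1.0, q=0.058, term=0.056311
Year 1: k_p_x=0.942, q=0.027, term=0.023974
Year 2: k_p_x=0.916566, q=0.046, term=0.038584
Year 3: k_p_x=0.874404, q=0.005, term=0.003884
A_x = 0.1228


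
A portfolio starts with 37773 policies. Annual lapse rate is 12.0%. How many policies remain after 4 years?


remaining = initial * (1 - lapse)^years
= 37773 * (1 - 0.12)^4
= 37773 * 0.599695
= 22652.2928


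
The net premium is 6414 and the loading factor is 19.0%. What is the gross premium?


Gross = net * (1 + loading)
= 6414 * (1 + 0.19)
= 6414 * 1.19
= 7632.66


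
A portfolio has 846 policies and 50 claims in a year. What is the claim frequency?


frequency = claims / policies
= 50 / 846
= 0.0591


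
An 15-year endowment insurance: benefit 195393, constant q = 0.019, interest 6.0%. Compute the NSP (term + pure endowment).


Term component = 32287.6568
Pure endowment = 15_p_x * v^15 * benefit = 0.749955 * 0.417265 * 195393 = 61144.3219
NSP = 93431.9786


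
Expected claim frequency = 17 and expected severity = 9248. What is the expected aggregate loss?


E[S] = E[N] * E[X]
= 17 * 9248
= 157216


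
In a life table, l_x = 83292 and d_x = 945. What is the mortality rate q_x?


q_x = d_x / l_x
= 945 / 83292
= 0.0113


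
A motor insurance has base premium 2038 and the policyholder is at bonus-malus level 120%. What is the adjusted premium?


adjusted = base * BM_level / 100
= 2038 * 120 / 100
= 2038 * 1.2
= 2445.6


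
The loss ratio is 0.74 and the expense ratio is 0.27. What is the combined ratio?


Combined ratio = loss ratio + expense ratio
= 0.74 + 0.27
= 1.01


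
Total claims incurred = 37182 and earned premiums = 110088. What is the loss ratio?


Loss ratio = claims / premiums
= 37182 / 110088
= 0.3377


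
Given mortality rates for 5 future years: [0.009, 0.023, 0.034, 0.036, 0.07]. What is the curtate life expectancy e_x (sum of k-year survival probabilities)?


e_x = sum_{k=1}^{n} k_p_x
k_p_x values:
  1_p_x = 0.991
  2_p_x = 0.968207
  3_p_x = 0.935288
  4_p_x = 0.901618
  5_p_x = 0.838504
e_x = 4.6346


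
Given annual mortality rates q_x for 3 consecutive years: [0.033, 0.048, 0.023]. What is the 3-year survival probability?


p_k = 1 - q_k for each year
Survival = product of (1 - q_k)
= 0.967 * 0.952 * 0.977
= 0.8994


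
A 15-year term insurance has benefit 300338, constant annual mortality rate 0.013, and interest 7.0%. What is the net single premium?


NSP = benefit * sum_{k=0}^{n-1} k_p_x * q * v^(k+1)
With constant q=0.013, v=0.934579
Sum = 0.109975
NSP = 300338 * 0.109975
= 33029.6646


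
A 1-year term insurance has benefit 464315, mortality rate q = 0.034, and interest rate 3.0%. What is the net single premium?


NSP = benefit * q * v
v = 1/(1+i) = 0.970874
NSP = 464315 * 0.034 * 0.970874
= 15326.9029


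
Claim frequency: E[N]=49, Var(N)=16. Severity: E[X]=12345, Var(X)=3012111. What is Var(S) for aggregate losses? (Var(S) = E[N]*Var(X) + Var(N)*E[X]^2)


Var(S) = E[N]*Var(X) + Var(N)*E[X]^2
= 49*3012111 + 16*12345^2
= 147593439 + 2438384400
= 2.5860e+09


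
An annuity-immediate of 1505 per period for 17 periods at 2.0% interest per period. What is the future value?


FV = PMT * ((1+i)^n - 1) / i
= 1505 * ((1.02)^17 - 1) / 0.02
= 1505 * (1.400241 - 1) / 0.02
= 30118.1668


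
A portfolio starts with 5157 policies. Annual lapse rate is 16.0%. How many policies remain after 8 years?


remaining = initial * (1 - lapse)^years
= 5157 * (1 - 0.16)^8
= 5157 * 0.247876
= 1278.296


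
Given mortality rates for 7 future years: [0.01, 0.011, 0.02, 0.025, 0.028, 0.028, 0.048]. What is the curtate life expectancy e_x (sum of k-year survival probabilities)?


e_x = sum_{k=1}^{n} k_p_x
k_p_x values:
  1_p_x = 0.99
  2_p_x = 0.97911
  3_p_x = 0.959528
  4_p_x = 0.93554
  5_p_x = 0.909344
  6_p_x = 0.883883
  7_p_x = 0.841456
e_x = 6.4989


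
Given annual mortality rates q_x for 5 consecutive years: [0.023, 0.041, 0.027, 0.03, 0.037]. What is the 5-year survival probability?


p_k = 1 - q_k for each year
Survival = product of (1 - q_k)
= 0.977 * 0.959 * 0.973 * 0.97 * 0.963
= 0.8516


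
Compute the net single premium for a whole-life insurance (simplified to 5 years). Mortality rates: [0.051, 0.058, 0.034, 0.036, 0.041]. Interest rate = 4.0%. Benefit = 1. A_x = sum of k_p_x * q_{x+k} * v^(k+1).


v = 0.961538
Year 0: k_p_x=1.0, q=0.051, term=0.049038
Year 1: k_p_x=0.949, q=0.058, term=0.050889
Year 2: k_p_x=0.893958, q=0.034, term=0.027021
Year 3: k_p_x=0.863563, q=0.036, term=0.026574
Year 4: k_p_x=0.832475, q=0.041, term=0.028054
A_x = 0.1816


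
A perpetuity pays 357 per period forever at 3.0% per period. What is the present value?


PV = PMT / i
= 357 / 0.03
= 11900.0


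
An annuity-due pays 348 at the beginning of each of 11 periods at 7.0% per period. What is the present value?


PV_due = PMT * (1-(1+i)^(-n))/i * (1+i)
PV_immediate = 2609.5387
PV_due = 2609.5387 * 1.07
= 2792.2064


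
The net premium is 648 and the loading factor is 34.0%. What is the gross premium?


Gross = net * (1 + loading)
= 648 * (1 + 0.34)
= 648 * 1.34
= 868.32


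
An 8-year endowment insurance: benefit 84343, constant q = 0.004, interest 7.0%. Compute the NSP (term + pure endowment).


Term component = 1989.3848
Pure endowment = 8_p_x * v^8 * benefit = 0.968444 * 0.582009 * 84343 = 47539.3818
NSP = 49528.7666


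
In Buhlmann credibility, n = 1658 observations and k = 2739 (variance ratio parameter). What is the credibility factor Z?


Z = n / (n + k)
= 1658 / (1658 + 2739)
= 1658 / 4397
= 0.3771


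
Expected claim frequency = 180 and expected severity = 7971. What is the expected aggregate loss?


E[S] = E[N] * E[X]
= 180 * 7971
= 1.4348e+06


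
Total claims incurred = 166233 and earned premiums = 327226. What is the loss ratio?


Loss ratio = claims / premiums
= 166233 / 327226
= 0.508


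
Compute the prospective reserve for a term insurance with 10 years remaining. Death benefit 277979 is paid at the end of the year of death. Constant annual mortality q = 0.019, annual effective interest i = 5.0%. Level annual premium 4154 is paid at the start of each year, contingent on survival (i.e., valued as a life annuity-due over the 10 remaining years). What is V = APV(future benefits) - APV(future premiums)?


v = 1/(1+i) = 0.952381
APV(future benefits) per unit = sum_{k=0}^{9} k_p_x * q * v^(k+1) = 0.135821
APV(future benefits) = 277979 * 0.135821 = 37755.4956
Life annuity-due factor ä_{x:10} = sum_{k=0}^{9} k_p_x * v^k = 7.505919
APV(future premiums) = 4154 * 7.505919 = 31179.5884
V = 37755.4956 - 31179.5884
= 6575.9072


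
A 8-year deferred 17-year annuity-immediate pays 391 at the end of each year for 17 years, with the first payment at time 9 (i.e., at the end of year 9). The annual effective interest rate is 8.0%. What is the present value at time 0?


PV at time 8 of the 17-year annuity-immediate:
a_n = 391 * (1-(1+0.08)^(-17))/0.08 = 3566.5605
Discount back 8 years to time 0:
PV = 3566.5605 * (1+0.08)^(-8)
= 3566.5605 * 0.540269
= 1926.9017


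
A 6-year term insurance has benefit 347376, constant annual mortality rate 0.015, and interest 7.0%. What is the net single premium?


NSP = benefit * sum_{k=0}^{n-1} k_p_x * q * v^(k+1)
With constant q=0.015, v=0.934579
Sum = 0.069075
NSP = 347376 * 0.069075
= 23994.9449


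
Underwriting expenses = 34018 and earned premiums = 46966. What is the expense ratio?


Expense ratio = expenses / premiums
= 34018 / 46966
= 0.7243


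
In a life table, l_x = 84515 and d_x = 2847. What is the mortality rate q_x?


q_x = d_x / l_x
= 2847 / 84515
= 0.0337


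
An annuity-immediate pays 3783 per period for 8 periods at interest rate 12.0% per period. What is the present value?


PV = PMT * (1 - (1+i)^(-n)) / i
= 3783 * (1 - (1+0.12)^(-8)) / 0.12
= 3783 * (1 - 0.403883) / 0.12
= 3783 * 4.96764
= 18792.5812


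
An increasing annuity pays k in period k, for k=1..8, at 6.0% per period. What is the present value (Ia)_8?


(Ia)_n = sum_{k=1}^{n} k * v^k, v = 1/(1+i)
v = 0.943396
Sum computed term by term:
(Ia)_8 = 26.0514


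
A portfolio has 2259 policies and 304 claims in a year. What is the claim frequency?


frequency = claims / policies
= 304 / 2259
= 0.1346


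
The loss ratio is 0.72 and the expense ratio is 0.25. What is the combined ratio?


Combined ratio = loss ratio + expense ratio
= 0.72 + 0.25
= 0.97


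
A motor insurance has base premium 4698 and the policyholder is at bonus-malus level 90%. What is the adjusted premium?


adjusted = base * BM_level / 100
= 4698 * 90 / 100
= 4698 * 0.9
= 4228.2


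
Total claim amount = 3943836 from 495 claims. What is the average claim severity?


severity = total / number
= 3943836 / 495
= 7967.3455


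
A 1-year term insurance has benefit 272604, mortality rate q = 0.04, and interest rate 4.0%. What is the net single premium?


NSP = benefit * q * v
v = 1/(1+i) = 0.961538
NSP = 272604 * 0.04 * 0.961538
= 10484.7692


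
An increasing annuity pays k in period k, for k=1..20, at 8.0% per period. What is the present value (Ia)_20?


(Ia)_n = sum_{k=1}^{n} k * v^k, v = 1/(1+i)
v = 0.925926
Sum computed term by term:
(Ia)_20 = 78.9079


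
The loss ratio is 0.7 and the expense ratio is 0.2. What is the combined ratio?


Combined ratio = loss ratio + expense ratio
= 0.7 + 0.2
= 0.9


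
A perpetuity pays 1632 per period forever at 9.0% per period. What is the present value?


PV = PMT / i
= 1632 / 0.09
= 18133.3333


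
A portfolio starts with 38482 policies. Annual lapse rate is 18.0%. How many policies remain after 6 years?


remaining = initial * (1 - lapse)^years
= 38482 * (1 - 0.18)^6
= 38482 * 0.304007
= 11698.7847


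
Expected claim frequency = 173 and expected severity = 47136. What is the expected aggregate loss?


E[S] = E[N] * E[X]
= 173 * 47136
= 8.1545e+06


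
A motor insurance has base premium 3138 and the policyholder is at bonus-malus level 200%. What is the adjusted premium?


adjusted = base * BM_level / 100
= 3138 * 200 / 100
= 3138 * 2.0
= 6276.0


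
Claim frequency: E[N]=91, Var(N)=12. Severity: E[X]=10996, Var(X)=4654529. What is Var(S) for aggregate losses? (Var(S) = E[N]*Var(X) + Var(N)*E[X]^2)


Var(S) = E[N]*Var(X) + Var(N)*E[X]^2
= 91*4654529 + 12*10996^2
= 423562139 + 1450944192
= 1.8745e+09


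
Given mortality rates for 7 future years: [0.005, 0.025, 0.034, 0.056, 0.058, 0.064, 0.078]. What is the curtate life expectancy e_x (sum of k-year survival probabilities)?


e_x = sum_{k=1}^{n} k_p_x
k_p_x values:
  1_p_x = 0.995
  2_p_x = 0.970125
  3_p_x = 0.937141
  4_p_x = 0.884661
  5_p_x = 0.833351
  6_p_x = 0.780016
  7_p_x = 0.719175
e_x = 6.1195


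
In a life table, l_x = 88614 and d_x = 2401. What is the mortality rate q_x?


q_x = d_x / l_x
= 2401 / 88614
= 0.0271


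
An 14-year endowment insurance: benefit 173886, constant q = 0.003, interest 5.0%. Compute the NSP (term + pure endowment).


Term component = 5076.1868
Pure endowment = 14_p_x * v^14 * benefit = 0.958809 * 0.505068 * 173886 = 84206.6997
NSP = 89282.8865


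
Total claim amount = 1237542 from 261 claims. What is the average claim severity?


severity = total / number
= 1237542 / 261
= 4741.5402


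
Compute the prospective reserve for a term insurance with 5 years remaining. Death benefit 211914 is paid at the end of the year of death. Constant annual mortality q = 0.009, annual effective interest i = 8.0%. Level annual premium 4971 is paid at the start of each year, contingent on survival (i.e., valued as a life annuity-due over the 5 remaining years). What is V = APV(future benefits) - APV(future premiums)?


v = 1/(1+i) = 0.925926
APV(future benefits) per unit = sum_{k=0}^{4} k_p_x * q * v^(k+1) = 0.035342
APV(future benefits) = 211914 * 0.035342 = 7489.5418
Life annuity-due factor ä_{x:5} = sum_{k=0}^{4} k_p_x * v^k = 4.241084
APV(future premiums) = 4971 * 4.241084 = 21082.4272
V = 7489.5418 - 21082.4272
= -13592.8854


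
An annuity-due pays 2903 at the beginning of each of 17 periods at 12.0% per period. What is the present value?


PV_due = PMT * (1-(1+i)^(-n))/i * (1+i)
PV_immediate = 20668.2873
PV_due = 20668.2873 * 1.12
= 23148.4818


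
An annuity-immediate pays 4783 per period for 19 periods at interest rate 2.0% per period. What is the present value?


PV = PMT * (1 - (1+i)^(-n)) / i
= 4783 * (1 - (1+0.02)^(-19)) / 0.02
= 4783 * (1 - 0.686431) / 0.02
= 4783 * 15.678462
= 74990.0838


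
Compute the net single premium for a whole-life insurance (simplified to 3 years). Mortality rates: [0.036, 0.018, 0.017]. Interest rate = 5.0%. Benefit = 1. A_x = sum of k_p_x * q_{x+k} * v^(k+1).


v = 0.952381
Year 0: k_p_x=1.0, q=0.036, term=0.034286
Year 1: k_p_x=0.964, q=0.018, term=0.015739
Year 2: k_p_x=0.946648, q=0.017, term=0.013902
A_x = 0.0639


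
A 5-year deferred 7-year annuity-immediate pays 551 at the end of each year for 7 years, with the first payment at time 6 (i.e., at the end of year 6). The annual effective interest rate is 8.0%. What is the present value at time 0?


PV at time 5 of the 7-year annuity-immediate:
a_n = 551 * (1-(1+0.08)^(-7))/0.08 = 2868.7099
Discount back 5 years to time 0:
PV = 2868.7099 * (1+0.08)^(-5)
= 2868.7099 * 0.680583
= 1952.3958


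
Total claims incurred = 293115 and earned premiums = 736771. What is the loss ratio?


Loss ratio = claims / premiums
= 293115 / 736771
= 0.3978


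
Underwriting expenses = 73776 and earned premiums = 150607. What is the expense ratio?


Expense ratio = expenses / premiums
= 73776 / 150607
= 0.4899


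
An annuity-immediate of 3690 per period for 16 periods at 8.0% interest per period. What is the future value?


FV = PMT * ((1+i)^n - 1) / i
= 3690 * ((1.08)^16 - 1) / 0.08
= 3690 * (3.425943 - 1) / 0.08
= 111896.6044


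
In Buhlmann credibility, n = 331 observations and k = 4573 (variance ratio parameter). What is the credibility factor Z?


Z = n / (n + k)
= 331 / (331 + 4573)
= 331 / 4904
= 0.0675


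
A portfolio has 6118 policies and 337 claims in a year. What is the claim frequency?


frequency = claims / policies
= 337 / 6118
= 0.0551


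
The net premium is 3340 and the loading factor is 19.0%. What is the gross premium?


Gross = net * (1 + loading)
= 3340 * (1 + 0.19)
= 3340 * 1.19
= 3974.6


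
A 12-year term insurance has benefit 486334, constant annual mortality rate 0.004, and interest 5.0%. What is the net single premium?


NSP = benefit * sum_{k=0}^{n-1} k_p_x * q * v^(k+1)
With constant q=0.004, v=0.952381
Sum = 0.034764
NSP = 486334 * 0.034764
= 16906.7901


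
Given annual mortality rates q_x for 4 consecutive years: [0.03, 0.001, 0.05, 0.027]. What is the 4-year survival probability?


p_k = 1 - q_k for each year
Survival = product of (1 - q_k)
= 0.97 * 0.999 * 0.95 * 0.973
= 0.8957


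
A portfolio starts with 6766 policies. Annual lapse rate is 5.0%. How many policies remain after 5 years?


remaining = initial * (1 - lapse)^years
= 6766 * (1 - 0.05)^5
= 6766 * 0.773781
= 5235.4018


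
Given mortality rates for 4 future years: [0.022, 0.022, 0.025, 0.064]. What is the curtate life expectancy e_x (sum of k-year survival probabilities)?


e_x = sum_{k=1}^{n} k_p_x
k_p_x values:
  1_p_x = 0.978
  2_p_x = 0.956484
  3_p_x = 0.932572
  4_p_x = 0.872887
e_x = 3.7399


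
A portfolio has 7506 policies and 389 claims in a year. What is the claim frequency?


frequency = claims / policies
= 389 / 7506
= 0.0518


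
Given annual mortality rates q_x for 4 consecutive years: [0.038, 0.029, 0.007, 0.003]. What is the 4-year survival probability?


p_k = 1 - q_k for each year
Survival = product of (1 - q_k)
= 0.962 * 0.971 * 0.993 * 0.997
= 0.9248


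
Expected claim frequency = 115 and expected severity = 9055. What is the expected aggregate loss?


E[S] = E[N] * E[X]
= 115 * 9055
= 1.0413e+06


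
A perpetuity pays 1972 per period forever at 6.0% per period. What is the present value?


PV = PMT / i
= 1972 / 0.06
= 32866.6667


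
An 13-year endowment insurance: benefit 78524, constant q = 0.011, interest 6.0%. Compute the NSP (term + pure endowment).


Term component = 7225.8568
Pure endowment = 13_p_x * v^13 * benefit = 0.866068 * 0.468839 * 78524 = 31884.3786
NSP = 39110.2354


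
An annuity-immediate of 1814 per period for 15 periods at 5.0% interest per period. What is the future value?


FV = PMT * ((1+i)^n - 1) / i
= 1814 * ((1.05)^15 - 1) / 0.05
= 1814 * (2.078928 - 1) / 0.05
= 39143.5143


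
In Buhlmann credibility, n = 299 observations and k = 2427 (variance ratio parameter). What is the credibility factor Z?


Z = n / (n + k)
= 299 / (299 + 2427)
= 299 / 2726
= 0.1097


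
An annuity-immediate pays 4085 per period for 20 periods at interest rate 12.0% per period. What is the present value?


PV = PMT * (1 - (1+i)^(-n)) / i
= 4085 * (1 - (1+0.12)^(-20)) / 0.12
= 4085 * (1 - 0.103667) / 0.12
= 4085 * 7.469444
= 30512.6772


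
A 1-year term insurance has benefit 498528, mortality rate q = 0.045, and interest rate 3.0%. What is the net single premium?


NSP = benefit * q * v
v = 1/(1+i) = 0.970874
NSP = 498528 * 0.045 * 0.970874
= 21780.3495


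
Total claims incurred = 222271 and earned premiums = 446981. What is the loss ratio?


Loss ratio = claims / premiums
= 222271 / 446981
= 0.4973


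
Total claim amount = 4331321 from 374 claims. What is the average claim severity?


severity = total / number
= 4331321 / 374
= 11581.0722


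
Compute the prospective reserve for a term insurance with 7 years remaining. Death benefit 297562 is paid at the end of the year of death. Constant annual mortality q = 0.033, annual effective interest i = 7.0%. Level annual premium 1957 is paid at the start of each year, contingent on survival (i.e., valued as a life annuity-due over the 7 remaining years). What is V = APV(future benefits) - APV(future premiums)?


v = 1/(1+i) = 0.934579
APV(future benefits) per unit = sum_{k=0}^{6} k_p_x * q * v^(k+1) = 0.162636
APV(future benefits) = 297562 * 0.162636 = 48394.32
Life annuity-due factor ä_{x:7} = sum_{k=0}^{6} k_p_x * v^k = 5.273352
APV(future premiums) = 1957 * 5.273352 = 10319.9498
V = 48394.32 - 10319.9498
= 38074.3702


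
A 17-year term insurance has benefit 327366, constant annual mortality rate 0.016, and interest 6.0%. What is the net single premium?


NSP = benefit * sum_{k=0}^{n-1} k_p_x * q * v^(k+1)
With constant q=0.016, v=0.943396
Sum = 0.151094
NSP = 327366 * 0.151094
= 49463.007


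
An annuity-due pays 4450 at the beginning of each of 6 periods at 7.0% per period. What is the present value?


PV_due = PMT * (1-(1+i)^(-n))/i * (1+i)
PV_immediate = 21211.1015
PV_due = 21211.1015 * 1.07
= 22695.8786


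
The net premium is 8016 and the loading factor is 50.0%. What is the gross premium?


Gross = net * (1 + loading)
= 8016 * (1 + 0.5)
= 8016 * 1.5
= 12024.0


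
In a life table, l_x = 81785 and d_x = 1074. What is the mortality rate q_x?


q_x = d_x / l_x
= 1074 / 81785
= 0.0131


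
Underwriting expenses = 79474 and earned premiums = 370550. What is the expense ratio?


Expense ratio = expenses / premiums
= 79474 / 370550
= 0.2145


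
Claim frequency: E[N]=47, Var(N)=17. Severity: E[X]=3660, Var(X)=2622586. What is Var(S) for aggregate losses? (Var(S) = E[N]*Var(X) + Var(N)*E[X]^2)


Var(S) = E[N]*Var(X) + Var(N)*E[X]^2
= 47*2622586 + 17*3660^2
= 123261542 + 227725200
= 3.5099e+08


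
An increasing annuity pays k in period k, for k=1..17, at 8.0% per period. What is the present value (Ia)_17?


(Ia)_n = sum_{k=1}^{n} k * v^k, v = 1/(1+i)
v = 0.925926
Sum computed term by term:
(Ia)_17 = 65.71


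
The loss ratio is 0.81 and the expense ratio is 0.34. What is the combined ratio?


Combined ratio = loss ratio + expense ratio
= 0.81 + 0.34
= 1.15


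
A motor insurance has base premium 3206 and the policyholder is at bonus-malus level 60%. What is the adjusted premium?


adjusted = base * BM_level / 100
= 3206 * 60 / 100
= 3206 * 0.6
= 1923.6


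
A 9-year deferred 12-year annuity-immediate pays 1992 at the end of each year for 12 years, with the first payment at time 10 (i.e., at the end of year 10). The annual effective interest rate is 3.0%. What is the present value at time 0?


PV at time 9 of the 12-year annuity-immediate:
a_n = 1992 * (1-(1+0.03)^(-12))/0.03 = 19828.376
Discount back 9 years to time 0:
PV = 19828.376 * (1+0.03)^(-9)
= 19828.376 * 0.766417
= 15196.7991


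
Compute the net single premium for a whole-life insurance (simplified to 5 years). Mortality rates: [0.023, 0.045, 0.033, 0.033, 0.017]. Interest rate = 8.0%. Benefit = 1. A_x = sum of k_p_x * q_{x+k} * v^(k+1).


v = 0.925926
Year 0: k_p_x=1.0, q=0.023, term=0.021296
Year 1: k_p_x=0.977, q=0.045, term=0.037693
Year 2: k_p_x=0.933035, q=0.033, term=0.024442
Year 3: k_p_x=0.902245, q=0.033, term=0.021885
Year 4: k_p_x=0.872471, q=0.017, term=0.010094
A_x = 0.1154


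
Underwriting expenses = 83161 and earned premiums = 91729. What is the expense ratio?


Expense ratio = expenses / premiums
= 83161 / 91729
= 0.9066


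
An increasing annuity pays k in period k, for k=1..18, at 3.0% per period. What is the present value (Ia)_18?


(Ia)_n = sum_{k=1}^{n} k * v^k, v = 1/(1+i)
v = 0.970874
Sum computed term by term:
(Ia)_18 = 119.7672


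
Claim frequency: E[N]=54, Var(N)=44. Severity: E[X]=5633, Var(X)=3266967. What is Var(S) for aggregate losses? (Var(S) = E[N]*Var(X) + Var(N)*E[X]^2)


Var(S) = E[N]*Var(X) + Var(N)*E[X]^2
= 54*3266967 + 44*5633^2
= 176416218 + 1396150316
= 1.5726e+09


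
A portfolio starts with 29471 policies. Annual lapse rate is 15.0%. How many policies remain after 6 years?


remaining = initial * (1 - lapse)^years
= 29471 * (1 - 0.15)^6
= 29471 * 0.37715
= 11114.9734


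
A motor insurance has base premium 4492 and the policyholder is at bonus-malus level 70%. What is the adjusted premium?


adjusted = base * BM_level / 100
= 4492 * 70 / 100
= 4492 * 0.7
= 3144.4


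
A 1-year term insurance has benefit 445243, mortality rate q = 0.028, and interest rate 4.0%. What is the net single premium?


NSP = benefit * q * v
v = 1/(1+i) = 0.961538
NSP = 445243 * 0.028 * 0.961538
= 11987.3115


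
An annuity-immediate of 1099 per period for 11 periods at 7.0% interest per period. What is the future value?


FV = PMT * ((1+i)^n - 1) / i
= 1099 * ((1.07)^11 - 1) / 0.07
= 1099 * (2.104852 - 1) / 0.07
= 17346.1757


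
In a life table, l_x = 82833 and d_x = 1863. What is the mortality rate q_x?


q_x = d_x / l_x
= 1863 / 82833
= 0.0225


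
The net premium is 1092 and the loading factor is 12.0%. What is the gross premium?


Gross = net * (1 + loading)
= 1092 * (1 + 0.12)
= 1092 * 1.12
= 1223.04


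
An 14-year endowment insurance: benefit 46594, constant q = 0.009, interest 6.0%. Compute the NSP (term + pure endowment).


Term component = 3708.9833
Pure endowment = 14_p_x * v^14 * benefit = 0.881112 * 0.442301 * 46594 = 18158.4613
NSP = 21867.4446


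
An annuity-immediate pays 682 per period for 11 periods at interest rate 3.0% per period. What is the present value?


PV = PMT * (1 - (1+i)^(-n)) / i
= 682 * (1 - (1+0.03)^(-11)) / 0.03
= 682 * (1 - 0.722421) / 0.03
= 682 * 9.252624
= 6310.2896


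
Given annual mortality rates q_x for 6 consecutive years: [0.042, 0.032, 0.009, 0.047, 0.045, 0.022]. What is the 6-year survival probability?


p_k = 1 - q_k for each year
Survival = product of (1 - q_k)
= 0.958 * 0.968 * 0.991 * 0.953 * 0.955 * 0.978
= 0.818


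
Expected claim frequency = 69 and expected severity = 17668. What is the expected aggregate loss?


E[S] = E[N] * E[X]
= 69 * 17668
= 1.2191e+06


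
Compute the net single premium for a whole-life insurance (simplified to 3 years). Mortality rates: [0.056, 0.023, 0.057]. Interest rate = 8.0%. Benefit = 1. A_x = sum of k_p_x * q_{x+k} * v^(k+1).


v = 0.925926
Year 0: k_p_x=1.0, q=0.056, term=0.051852
Year 1: k_p_x=0.944, q=0.023, term=0.018615
Year 2: k_p_x=0.922288, q=0.057, term=0.041732
A_x = 0.1122


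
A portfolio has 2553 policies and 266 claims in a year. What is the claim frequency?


frequency = claims / policies
= 266 / 2553
= 0.1042


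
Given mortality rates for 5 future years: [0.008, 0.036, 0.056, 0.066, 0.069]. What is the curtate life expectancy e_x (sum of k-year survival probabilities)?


e_x = sum_{k=1}^{n} k_p_x
k_p_x values:
  1_p_x = 0.992
  2_p_x = 0.956288
  3_p_x = 0.902736
  4_p_x = 0.843155
  5_p_x = 0.784978
e_x = 4.4792


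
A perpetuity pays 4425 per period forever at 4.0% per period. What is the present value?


PV = PMT / i
= 4425 / 0.04
= 110625.0


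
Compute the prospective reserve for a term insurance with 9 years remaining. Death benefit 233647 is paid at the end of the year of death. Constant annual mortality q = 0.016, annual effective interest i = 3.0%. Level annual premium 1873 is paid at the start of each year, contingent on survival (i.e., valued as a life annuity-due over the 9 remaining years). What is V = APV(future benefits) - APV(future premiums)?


v = 1/(1+i) = 0.970874
APV(future benefits) per unit = sum_{k=0}^{8} k_p_x * q * v^(k+1) = 0.117267
APV(future benefits) = 233647 * 0.117267 = 27398.9871
Life annuity-due factor ä_{x:9} = sum_{k=0}^{8} k_p_x * v^k = 7.549037
APV(future premiums) = 1873 * 7.549037 = 14139.3459
V = 27398.9871 - 14139.3459
= 13259.6412


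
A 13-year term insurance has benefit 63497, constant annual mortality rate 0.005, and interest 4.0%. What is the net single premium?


NSP = benefit * sum_{k=0}^{n-1} k_p_x * q * v^(k+1)
With constant q=0.005, v=0.961538
Sum = 0.04859
NSP = 63497 * 0.04859
= 3085.3426


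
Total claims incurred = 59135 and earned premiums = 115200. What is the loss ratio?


Loss ratio = claims / premiums
= 59135 / 115200
= 0.5133


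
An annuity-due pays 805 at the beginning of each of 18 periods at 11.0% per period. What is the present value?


PV_due = PMT * (1-(1+i)^(-n))/i * (1+i)
PV_immediate = 6199.8013
PV_due = 6199.8013 * 1.11
= 6881.7795


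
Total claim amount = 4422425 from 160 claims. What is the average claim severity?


severity = total / number
= 4422425 / 160
= 27640.1562


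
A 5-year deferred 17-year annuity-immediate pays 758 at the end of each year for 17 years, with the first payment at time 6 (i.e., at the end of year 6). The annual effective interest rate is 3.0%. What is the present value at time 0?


PV at time 5 of the 17-year annuity-immediate:
a_n = 758 * (1-(1+0.03)^(-17))/0.03 = 9979.9178
Discount back 5 years to time 0:
PV = 9979.9178 * (1+0.03)^(-5)
= 9979.9178 * 0.862609
= 8608.7648


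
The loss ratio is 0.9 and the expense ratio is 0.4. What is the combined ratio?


Combined ratio = loss ratio + expense ratio
= 0.9 + 0.4
= 1.3


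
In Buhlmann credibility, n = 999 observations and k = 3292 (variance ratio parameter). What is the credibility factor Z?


Z = n / (n + k)
= 999 / (999 + 3292)
= 999 / 4291
= 0.2328


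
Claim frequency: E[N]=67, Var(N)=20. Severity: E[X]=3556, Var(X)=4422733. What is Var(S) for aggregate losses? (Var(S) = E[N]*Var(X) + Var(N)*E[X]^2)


Var(S) = E[N]*Var(X) + Var(N)*E[X]^2
= 67*4422733 + 20*3556^2
= 296323111 + 252902720
= 5.4923e+08


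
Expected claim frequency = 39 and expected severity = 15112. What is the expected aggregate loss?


E[S] = E[N] * E[X]
= 39 * 15112
= 589368


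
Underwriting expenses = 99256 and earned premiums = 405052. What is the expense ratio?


Expense ratio = expenses / premiums
= 99256 / 405052
= 0.245


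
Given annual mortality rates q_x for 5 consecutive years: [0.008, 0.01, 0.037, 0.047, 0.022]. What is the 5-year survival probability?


p_k = 1 - q_k for each year
Survival = product of (1 - q_k)
= 0.992 * 0.99 * 0.963 * 0.953 * 0.978
= 0.8815


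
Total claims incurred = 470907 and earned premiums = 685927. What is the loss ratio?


Loss ratio = claims / premiums
= 470907 / 685927
= 0.6865


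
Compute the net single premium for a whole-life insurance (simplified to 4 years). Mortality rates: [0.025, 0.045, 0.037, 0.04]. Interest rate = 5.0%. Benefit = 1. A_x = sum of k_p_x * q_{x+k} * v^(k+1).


v = 0.952381
Year 0: k_p_x=1.0, q=0.025, term=0.02381
Year 1: k_p_x=0.975, q=0.045, term=0.039796
Year 2: k_p_x=0.931125, q=0.037, term=0.029761
Year 3: k_p_x=0.896673, q=0.04, term=0.029508
A_x = 0.1229


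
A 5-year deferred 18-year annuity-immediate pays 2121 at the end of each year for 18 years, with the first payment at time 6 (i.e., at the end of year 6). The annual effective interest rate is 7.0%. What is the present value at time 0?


PV at time 5 of the 18-year annuity-immediate:
a_n = 2121 * (1-(1+0.07)^(-18))/0.07 = 21335.3233
Discount back 5 years to time 0:
PV = 21335.3233 * (1+0.07)^(-5)
= 21335.3233 * 0.712986
= 15211.7907


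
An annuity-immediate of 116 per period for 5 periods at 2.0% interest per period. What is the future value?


FV = PMT * ((1+i)^n - 1) / i
= 116 * ((1.02)^5 - 1) / 0.02
= 116 * (1.104081 - 1) / 0.02
= 603.6687


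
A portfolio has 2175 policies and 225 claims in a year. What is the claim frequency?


frequency = claims / policies
= 225 / 2175
= 0.1034


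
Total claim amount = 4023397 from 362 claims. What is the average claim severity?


severity = total / number
= 4023397 / 362
= 11114.3564


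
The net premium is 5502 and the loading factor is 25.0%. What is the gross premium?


Gross = net * (1 + loading)
= 5502 * (1 + 0.25)
= 5502 * 1.25
= 6877.5


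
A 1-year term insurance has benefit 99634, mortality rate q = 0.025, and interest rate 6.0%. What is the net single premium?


NSP = benefit * q * v
v = 1/(1+i) = 0.943396
NSP = 99634 * 0.025 * 0.943396
= 2349.8585


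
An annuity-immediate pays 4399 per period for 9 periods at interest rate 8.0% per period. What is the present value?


PV = PMT * (1 - (1+i)^(-n)) / i
= 4399 * (1 - (1+0.08)^(-9)) / 0.08
= 4399 * (1 - 0.500249) / 0.08
= 4399 * 6.246888
= 27480.0599


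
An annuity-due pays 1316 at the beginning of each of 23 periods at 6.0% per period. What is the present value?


PV_due = PMT * (1-(1+i)^(-n))/i * (1+i)
PV_immediate = 16191.2467
PV_due = 16191.2467 * 1.06
= 17162.7215


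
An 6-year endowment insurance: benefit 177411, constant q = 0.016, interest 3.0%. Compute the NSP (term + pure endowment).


Term component = 14795.527
Pure endowment = 6_p_x * v^6 * benefit = 0.907759 * 0.837484 * 177411 = 134873.8598
NSP = 149669.3868


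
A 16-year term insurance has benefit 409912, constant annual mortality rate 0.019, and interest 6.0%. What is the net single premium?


NSP = benefit * sum_{k=0}^{n-1} k_p_x * q * v^(k+1)
With constant q=0.019, v=0.943396
Sum = 0.170854
NSP = 409912 * 0.170854
= 70035.0299


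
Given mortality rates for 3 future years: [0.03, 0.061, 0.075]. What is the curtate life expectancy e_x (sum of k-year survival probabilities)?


e_x = sum_{k=1}^{n} k_p_x
k_p_x values:
  1_p_x = 0.97
  2_p_x = 0.91083
  3_p_x = 0.842518
e_x = 2.7233


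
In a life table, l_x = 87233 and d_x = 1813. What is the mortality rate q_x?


q_x = d_x / l_x
= 1813 / 87233
= 0.0208


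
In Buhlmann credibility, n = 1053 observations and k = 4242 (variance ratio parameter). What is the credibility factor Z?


Z = n / (n + k)
= 1053 / (1053 + 4242)
= 1053 / 5295
= 0.1989


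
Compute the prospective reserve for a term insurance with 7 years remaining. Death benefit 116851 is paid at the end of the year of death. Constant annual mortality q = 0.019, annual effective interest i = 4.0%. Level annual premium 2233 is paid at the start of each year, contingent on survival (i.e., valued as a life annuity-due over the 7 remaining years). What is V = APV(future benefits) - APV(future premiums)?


v = 1/(1+i) = 0.961538
APV(future benefits) per unit = sum_{k=0}^{6} k_p_x * q * v^(k+1) = 0.108065
APV(future benefits) = 116851 * 0.108065 = 12627.4679
Life annuity-due factor ä_{x:7} = sum_{k=0}^{6} k_p_x * v^k = 5.91512
APV(future premiums) = 2233 * 5.91512 = 13208.4635
V = 12627.4679 - 13208.4635
= -580.9956


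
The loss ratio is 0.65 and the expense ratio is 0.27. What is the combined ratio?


Combined ratio = loss ratio + expense ratio
= 0.65 + 0.27
= 0.92


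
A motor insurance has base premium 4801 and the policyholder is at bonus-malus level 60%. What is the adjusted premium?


adjusted = base * BM_level / 100
= 4801 * 60 / 100
= 4801 * 0.6
= 2880.6


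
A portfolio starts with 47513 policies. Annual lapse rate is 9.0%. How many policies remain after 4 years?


remaining = initial * (1 - lapse)^years
= 47513 * (1 - 0.09)^4
= 47513 * 0.68575
= 32582.0212


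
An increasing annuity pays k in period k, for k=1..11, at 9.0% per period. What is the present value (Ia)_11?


(Ia)_n = sum_{k=1}^{n} k * v^k, v = 1/(1+i)
v = 0.917431
Sum computed term by term:
(Ia)_11 = 35.0533


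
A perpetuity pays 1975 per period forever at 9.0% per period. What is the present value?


PV = PMT / i
= 1975 / 0.09
= 21944.4444


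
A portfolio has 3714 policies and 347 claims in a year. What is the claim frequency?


frequency = claims / policies
= 347 / 3714
= 0.0934


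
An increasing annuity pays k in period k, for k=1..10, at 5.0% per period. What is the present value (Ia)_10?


(Ia)_n = sum_{k=1}^{n} k * v^k, v = 1/(1+i)
v = 0.952381
Sum computed term by term:
(Ia)_10 = 39.3738


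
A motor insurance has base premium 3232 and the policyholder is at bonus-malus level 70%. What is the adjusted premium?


adjusted = base * BM_level / 100
= 3232 * 70 / 100
= 3232 * 0.7
= 2262.4


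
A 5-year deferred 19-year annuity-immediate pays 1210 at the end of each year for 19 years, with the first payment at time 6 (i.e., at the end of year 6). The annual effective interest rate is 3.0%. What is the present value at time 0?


PV at time 5 of the 19-year annuity-immediate:
a_n = 1210 * (1-(1+0.03)^(-19))/0.03 = 17331.7969
Discount back 5 years to time 0:
PV = 17331.7969 * (1+0.03)^(-5)
= 17331.7969 * 0.862609
= 14950.5603


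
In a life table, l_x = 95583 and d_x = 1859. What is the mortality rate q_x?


q_x = d_x / l_x
= 1859 / 95583
= 0.0194


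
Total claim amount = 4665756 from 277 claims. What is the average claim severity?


severity = total / number
= 4665756 / 277
= 16843.8845


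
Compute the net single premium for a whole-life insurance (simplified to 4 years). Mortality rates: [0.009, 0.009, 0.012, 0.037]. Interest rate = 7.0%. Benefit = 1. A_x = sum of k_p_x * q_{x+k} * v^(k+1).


v = 0.934579
Year 0: k_p_x=1.0, q=0.009, term=0.008411
Year 1: k_p_x=0.991, q=0.009, term=0.00779
Year 2: k_p_x=0.982081, q=0.012, term=0.00962
Year 3: k_p_x=0.970296, q=0.037, term=0.027389
A_x = 0.0532


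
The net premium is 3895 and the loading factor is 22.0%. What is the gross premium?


Gross = net * (1 + loading)
= 3895 * (1 + 0.22)
= 3895 * 1.22
= 4751.9


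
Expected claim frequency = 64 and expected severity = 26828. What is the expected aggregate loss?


E[S] = E[N] * E[X]
= 64 * 26828
= 1.7170e+06


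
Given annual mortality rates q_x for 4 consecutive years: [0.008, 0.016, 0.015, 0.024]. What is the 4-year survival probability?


p_k = 1 - q_k for each year
Survival = product of (1 - q_k)
= 0.992 * 0.984 * 0.985 * 0.976
= 0.9384


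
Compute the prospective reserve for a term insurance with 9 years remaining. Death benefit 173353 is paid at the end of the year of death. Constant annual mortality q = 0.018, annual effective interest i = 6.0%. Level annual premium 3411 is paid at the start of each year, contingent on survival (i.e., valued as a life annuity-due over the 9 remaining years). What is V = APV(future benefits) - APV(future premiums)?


v = 1/(1+i) = 0.943396
APV(future benefits) per unit = sum_{k=0}^{8} k_p_x * q * v^(k+1) = 0.114777
APV(future benefits) = 173353 * 0.114777 = 19896.9556
Life annuity-due factor ä_{x:9} = sum_{k=0}^{8} k_p_x * v^k = 6.759096
APV(future premiums) = 3411 * 6.759096 = 23055.2772
V = 19896.9556 - 23055.2772
= -3158.3216


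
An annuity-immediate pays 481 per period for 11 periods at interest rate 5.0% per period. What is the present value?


PV = PMT * (1 - (1+i)^(-n)) / i
= 481 * (1 - (1+0.05)^(-11)) / 0.05
= 481 * (1 - 0.584679) / 0.05
= 481 * 8.306414
= 3995.3852
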